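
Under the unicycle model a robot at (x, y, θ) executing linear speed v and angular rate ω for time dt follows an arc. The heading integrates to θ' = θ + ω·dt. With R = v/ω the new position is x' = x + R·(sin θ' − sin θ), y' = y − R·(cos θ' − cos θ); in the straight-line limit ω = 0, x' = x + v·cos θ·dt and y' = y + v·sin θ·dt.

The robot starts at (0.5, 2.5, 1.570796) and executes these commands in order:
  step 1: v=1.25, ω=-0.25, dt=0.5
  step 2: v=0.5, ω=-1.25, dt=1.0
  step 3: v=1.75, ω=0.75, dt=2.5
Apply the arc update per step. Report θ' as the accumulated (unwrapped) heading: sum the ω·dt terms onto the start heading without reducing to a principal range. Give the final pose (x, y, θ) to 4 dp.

(2.4518, 6.8733, 2.0708)

step 1: θ'=1.4458 (R=-5.0000) → pose (0.5390, 3.1234, 1.4458)
step 2: θ'=0.1958 (R=-0.4000) → pose (0.8581, 3.4659, 0.1958)
step 3: θ'=2.0708 (R=2.3333) → pose (2.4518, 6.8733, 2.0708)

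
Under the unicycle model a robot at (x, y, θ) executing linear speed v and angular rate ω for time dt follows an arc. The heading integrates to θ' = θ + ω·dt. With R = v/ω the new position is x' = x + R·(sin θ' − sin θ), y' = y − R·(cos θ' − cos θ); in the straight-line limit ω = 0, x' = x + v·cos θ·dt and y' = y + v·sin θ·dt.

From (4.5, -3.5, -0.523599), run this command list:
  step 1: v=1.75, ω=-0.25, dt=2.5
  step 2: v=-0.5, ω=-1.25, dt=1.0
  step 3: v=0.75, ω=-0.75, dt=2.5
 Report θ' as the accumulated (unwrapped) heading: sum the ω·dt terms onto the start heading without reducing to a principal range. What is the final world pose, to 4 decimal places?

(5.8978, -5.9237, -4.2736)

step 1: θ'=-1.1486 (R=-7.0000) → pose (7.3853, -6.6938, -1.1486)
step 2: θ'=-2.3986 (R=0.4000) → pose (7.4796, -6.2353, -2.3986)
step 3: θ'=-4.2736 (R=-1.0000) → pose (5.8978, -5.9237, -4.2736)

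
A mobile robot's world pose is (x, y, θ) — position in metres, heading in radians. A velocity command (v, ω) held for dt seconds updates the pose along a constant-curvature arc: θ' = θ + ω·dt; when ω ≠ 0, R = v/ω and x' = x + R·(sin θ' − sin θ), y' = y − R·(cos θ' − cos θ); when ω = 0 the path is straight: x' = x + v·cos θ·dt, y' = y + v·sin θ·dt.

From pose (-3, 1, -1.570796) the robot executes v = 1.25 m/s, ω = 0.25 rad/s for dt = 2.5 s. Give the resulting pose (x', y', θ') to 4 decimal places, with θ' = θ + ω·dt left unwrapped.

θ' = -1.5708 + 0.25·2.5 = -0.9458
R = v/ω = 1.25/0.25 = 5.0000
x' = -3 + 5.0000·(sin -0.9458 − sin -1.5708) = -2.0548
y' = 1 − 5.0000·(cos -0.9458 − cos -1.5708) = -1.9255

(-2.0548, -1.9255, -0.9458)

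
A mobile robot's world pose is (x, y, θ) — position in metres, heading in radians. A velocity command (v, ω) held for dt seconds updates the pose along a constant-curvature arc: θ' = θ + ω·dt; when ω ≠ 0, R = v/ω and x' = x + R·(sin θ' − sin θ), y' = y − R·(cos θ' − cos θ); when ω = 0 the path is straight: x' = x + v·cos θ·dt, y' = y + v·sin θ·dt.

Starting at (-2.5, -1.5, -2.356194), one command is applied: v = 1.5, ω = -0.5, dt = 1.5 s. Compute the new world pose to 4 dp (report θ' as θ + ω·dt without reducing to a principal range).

(-4.5151, -2.3768, -3.1062)

θ' = -2.3562 + -0.5·1.5 = -3.1062
R = v/ω = 1.5/-0.5 = -3.0000
x' = -2.5 + -3.0000·(sin -3.1062 − sin -2.3562) = -4.5151
y' = -1.5 − -3.0000·(cos -3.1062 − cos -2.3562) = -2.3768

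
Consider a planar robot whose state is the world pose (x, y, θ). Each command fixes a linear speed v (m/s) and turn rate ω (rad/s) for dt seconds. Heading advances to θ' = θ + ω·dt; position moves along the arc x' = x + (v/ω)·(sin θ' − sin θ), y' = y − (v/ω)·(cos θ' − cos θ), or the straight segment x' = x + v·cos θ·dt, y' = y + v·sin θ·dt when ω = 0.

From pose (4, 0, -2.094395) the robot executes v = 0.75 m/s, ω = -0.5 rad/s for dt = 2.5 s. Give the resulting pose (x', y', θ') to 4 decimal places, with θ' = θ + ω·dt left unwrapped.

θ' = -2.0944 + -0.5·2.5 = -3.3444
R = v/ω = 0.75/-0.5 = -1.5000
x' = 4 + -1.5000·(sin -3.3444 − sin -2.0944) = 2.3988
y' = 0 − -1.5000·(cos -3.3444 − cos -2.0944) = -0.7193

(2.3988, -0.7193, -3.3444)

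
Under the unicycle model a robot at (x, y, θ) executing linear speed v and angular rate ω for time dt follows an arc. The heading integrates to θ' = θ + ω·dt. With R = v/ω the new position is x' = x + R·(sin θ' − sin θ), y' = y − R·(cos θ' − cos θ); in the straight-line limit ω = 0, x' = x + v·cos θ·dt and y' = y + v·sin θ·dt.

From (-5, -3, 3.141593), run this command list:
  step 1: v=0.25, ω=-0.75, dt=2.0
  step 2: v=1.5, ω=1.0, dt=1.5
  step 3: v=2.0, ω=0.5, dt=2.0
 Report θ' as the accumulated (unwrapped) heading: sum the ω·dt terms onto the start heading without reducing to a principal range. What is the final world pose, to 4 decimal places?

(-10.1946, -3.1351, 4.1416)

step 1: θ'=1.6416 (R=-0.3333) → pose (-5.3325, -2.6902, 1.6416)
step 2: θ'=3.1416 (R=1.5000) → pose (-6.8287, -1.2964, 3.1416)
step 3: θ'=4.1416 (R=4.0000) → pose (-10.1946, -3.1351, 4.1416)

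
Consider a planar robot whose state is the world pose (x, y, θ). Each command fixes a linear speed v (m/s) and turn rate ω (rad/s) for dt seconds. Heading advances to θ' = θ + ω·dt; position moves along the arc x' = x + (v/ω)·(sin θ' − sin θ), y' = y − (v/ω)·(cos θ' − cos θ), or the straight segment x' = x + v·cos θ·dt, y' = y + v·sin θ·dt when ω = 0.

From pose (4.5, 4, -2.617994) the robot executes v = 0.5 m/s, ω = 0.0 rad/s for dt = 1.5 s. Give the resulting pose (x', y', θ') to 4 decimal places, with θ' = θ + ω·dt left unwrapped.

θ' = -2.6180 + 0.0·1.5 = -2.6180
ω = 0 → straight: x' = 4.5 + 0.5·cos(-2.6180)·1.5 = 3.8505
y' = 4 + 0.5·sin(-2.6180)·1.5 = 3.6250

(3.8505, 3.6250, -2.6180)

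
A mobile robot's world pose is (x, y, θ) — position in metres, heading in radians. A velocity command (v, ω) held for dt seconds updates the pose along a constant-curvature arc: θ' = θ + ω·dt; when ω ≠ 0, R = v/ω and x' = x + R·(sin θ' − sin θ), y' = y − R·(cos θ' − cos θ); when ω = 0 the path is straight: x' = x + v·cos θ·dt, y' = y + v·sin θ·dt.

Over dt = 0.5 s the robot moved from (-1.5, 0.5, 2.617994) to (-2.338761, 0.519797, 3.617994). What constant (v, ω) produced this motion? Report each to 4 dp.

Δθ = 3.617994 − 2.617994 = 1.000000
ω = Δθ/dt = 1.000000/0.5 = 2.0000
R = Δx/(sin θ' − sin θ) = 0.8750
v = R·ω = 0.8750·2.0000 = 1.7500

v = 1.7500, ω = 2.0000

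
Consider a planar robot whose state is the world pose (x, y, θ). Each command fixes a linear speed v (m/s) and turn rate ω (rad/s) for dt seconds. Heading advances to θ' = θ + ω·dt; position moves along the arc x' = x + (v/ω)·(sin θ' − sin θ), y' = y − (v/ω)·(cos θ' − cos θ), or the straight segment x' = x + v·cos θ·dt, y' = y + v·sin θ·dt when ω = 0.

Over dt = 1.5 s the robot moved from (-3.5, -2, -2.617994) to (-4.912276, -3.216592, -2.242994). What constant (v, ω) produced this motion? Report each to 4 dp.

v = 1.2500, ω = 0.2500

Δθ = -2.242994 − -2.617994 = 0.375000
ω = Δθ/dt = 0.375000/1.5 = 0.2500
R = Δx/(sin θ' − sin θ) = 5.0000
v = R·ω = 5.0000·0.2500 = 1.2500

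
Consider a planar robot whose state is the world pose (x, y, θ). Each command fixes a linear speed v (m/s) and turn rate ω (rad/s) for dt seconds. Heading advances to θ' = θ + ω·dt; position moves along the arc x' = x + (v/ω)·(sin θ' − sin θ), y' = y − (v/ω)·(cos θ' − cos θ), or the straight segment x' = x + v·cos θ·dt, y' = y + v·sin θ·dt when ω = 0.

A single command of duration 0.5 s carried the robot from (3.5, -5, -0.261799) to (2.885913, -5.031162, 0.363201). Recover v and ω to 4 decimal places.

v = -1.2500, ω = 1.2500

Δθ = 0.363201 − -0.261799 = 0.625000
ω = Δθ/dt = 0.625000/0.5 = 1.2500
R = Δx/(sin θ' − sin θ) = -1.0000
v = R·ω = -1.0000·1.2500 = -1.2500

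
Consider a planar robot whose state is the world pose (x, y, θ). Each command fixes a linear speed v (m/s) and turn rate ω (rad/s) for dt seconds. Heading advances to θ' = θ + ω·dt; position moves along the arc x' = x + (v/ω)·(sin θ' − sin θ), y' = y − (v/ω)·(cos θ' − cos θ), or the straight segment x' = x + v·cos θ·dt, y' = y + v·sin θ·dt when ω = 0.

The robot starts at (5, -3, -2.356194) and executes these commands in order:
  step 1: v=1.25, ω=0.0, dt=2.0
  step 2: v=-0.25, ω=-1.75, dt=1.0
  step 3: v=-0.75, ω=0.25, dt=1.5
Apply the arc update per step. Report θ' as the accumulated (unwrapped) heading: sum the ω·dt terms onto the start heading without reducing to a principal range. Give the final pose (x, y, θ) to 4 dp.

(4.2480, -5.5716, -3.7312)

step 1: θ'=-2.3562 (straight) → pose (3.2322, -4.7678, -2.3562)
step 2: θ'=-4.1062 (R=0.1429) → pose (3.4507, -4.7874, -4.1062)
step 3: θ'=-3.7312 (R=-3.0000) → pose (4.2480, -5.5716, -3.7312)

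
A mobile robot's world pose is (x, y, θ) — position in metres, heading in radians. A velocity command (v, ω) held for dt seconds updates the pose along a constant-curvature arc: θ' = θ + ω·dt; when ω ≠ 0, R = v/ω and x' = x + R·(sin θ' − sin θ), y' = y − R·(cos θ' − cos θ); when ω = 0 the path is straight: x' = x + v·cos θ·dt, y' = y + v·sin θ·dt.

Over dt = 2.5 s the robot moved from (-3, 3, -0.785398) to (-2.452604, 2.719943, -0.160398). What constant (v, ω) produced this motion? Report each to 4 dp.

v = 0.2500, ω = 0.2500

Δθ = -0.160398 − -0.785398 = 0.625000
ω = Δθ/dt = 0.625000/2.5 = 0.2500
R = Δx/(sin θ' − sin θ) = 1.0000
v = R·ω = 1.0000·0.2500 = 0.2500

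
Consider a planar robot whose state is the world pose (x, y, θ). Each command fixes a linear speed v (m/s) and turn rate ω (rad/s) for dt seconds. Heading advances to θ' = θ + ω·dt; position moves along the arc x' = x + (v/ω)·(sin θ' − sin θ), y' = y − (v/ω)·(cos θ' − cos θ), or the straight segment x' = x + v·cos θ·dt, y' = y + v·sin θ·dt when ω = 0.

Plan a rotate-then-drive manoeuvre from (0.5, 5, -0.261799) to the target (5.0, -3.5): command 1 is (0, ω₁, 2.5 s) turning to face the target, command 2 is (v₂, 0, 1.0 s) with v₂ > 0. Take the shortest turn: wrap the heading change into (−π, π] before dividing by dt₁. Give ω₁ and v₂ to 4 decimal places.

heading to target = atan2(-3.5−5, 5−0.5) = -1.0839
Δθ = wrap(-1.0839 − -0.2618) = -0.8221; ω₁ = Δθ/dt₁ = -0.3288
distance = √((5−0.5)² + (-3.5−5)²) = 9.6177; v₂ = distance/dt₂ = 9.6177

ω₁ = -0.3288, v₂ = 9.6177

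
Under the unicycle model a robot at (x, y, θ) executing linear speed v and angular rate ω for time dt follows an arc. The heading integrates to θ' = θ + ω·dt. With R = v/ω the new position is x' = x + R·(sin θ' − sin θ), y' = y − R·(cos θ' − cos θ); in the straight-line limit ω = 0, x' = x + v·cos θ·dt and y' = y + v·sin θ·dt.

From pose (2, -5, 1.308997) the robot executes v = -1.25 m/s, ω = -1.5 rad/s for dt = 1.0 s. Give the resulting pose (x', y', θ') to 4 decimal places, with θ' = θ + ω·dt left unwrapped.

θ' = 1.3090 + -1.5·1.0 = -0.1910
R = v/ω = -1.25/-1.5 = 0.8333
x' = 2 + 0.8333·(sin -0.1910 − sin 1.3090) = 1.0369
y' = -5 − 0.8333·(cos -0.1910 − cos 1.3090) = -5.6025

(1.0369, -5.6025, -0.1910)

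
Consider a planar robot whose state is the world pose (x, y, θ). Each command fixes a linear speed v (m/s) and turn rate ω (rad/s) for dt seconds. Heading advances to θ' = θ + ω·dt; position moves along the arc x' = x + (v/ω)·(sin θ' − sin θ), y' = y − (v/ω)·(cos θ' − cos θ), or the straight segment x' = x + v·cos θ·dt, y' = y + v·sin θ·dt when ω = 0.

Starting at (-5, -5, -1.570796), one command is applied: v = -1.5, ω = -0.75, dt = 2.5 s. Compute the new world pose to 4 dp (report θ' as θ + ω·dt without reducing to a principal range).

θ' = -1.5708 + -0.75·2.5 = -3.4458
R = v/ω = -1.5/-0.75 = 2.0000
x' = -5 + 2.0000·(sin -3.4458 − sin -1.5708) = -2.4009
y' = -5 − 2.0000·(cos -3.4458 − cos -1.5708) = -3.0918

(-2.4009, -3.0918, -3.4458)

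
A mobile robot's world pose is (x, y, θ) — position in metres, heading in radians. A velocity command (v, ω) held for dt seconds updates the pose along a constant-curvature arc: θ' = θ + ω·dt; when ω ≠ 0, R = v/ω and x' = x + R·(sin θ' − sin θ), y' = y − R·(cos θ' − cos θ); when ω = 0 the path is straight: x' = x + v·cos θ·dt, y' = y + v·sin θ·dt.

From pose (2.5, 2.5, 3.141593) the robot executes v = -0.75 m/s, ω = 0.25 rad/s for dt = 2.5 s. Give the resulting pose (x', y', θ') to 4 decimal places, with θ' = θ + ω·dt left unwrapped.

θ' = 3.1416 + 0.25·2.5 = 3.7666
R = v/ω = -0.75/0.25 = -3.0000
x' = 2.5 + -3.0000·(sin 3.7666 − sin 3.1416) = 4.2553
y' = 2.5 − -3.0000·(cos 3.7666 − cos 3.1416) = 3.0671

(4.2553, 3.0671, 3.7666)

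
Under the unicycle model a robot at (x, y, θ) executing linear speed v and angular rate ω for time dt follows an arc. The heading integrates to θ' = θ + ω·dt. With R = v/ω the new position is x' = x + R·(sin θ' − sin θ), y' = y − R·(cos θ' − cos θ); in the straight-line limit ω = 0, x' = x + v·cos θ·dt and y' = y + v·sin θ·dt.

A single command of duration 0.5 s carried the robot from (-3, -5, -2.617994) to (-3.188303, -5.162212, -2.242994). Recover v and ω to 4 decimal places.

Δθ = -2.242994 − -2.617994 = 0.375000
ω = Δθ/dt = 0.375000/0.5 = 0.7500
R = Δx/(sin θ' − sin θ) = 0.6667
v = R·ω = 0.6667·0.7500 = 0.5000

v = 0.5000, ω = 0.7500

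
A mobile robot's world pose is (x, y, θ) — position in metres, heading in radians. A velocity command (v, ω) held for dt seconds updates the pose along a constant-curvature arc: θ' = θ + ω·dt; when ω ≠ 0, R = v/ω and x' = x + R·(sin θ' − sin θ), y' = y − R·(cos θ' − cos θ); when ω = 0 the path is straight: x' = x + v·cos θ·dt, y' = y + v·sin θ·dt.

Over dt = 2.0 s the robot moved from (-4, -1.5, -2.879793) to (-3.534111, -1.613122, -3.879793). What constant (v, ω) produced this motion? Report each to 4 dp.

v = -0.2500, ω = -0.5000

Δθ = -3.879793 − -2.879793 = -1.000000
ω = Δθ/dt = -1.000000/2.0 = -0.5000
R = Δx/(sin θ' − sin θ) = 0.5000
v = R·ω = 0.5000·-0.5000 = -0.2500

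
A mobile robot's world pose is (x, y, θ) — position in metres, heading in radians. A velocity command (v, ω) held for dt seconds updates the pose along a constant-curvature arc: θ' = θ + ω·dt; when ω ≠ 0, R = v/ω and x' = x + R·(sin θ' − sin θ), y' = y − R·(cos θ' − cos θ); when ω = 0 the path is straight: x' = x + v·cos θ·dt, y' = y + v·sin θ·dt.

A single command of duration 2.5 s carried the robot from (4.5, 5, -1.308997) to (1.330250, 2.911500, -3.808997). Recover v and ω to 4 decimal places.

Δθ = -3.808997 − -1.308997 = -2.500000
ω = Δθ/dt = -2.500000/2.5 = -1.0000
R = Δx/(sin θ' − sin θ) = -2.0000
v = R·ω = -2.0000·-1.0000 = 2.0000

v = 2.0000, ω = -1.0000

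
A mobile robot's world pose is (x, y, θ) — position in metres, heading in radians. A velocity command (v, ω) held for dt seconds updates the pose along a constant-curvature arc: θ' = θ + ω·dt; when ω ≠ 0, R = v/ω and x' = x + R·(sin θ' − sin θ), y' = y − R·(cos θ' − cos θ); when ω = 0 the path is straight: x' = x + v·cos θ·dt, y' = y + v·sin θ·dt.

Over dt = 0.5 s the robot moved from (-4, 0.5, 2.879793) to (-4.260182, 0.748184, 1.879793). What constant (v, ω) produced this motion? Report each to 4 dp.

Δθ = 1.879793 − 2.879793 = -1.000000
ω = Δθ/dt = -1.000000/0.5 = -2.0000
R = Δx/(sin θ' − sin θ) = -0.3750
v = R·ω = -0.3750·-2.0000 = 0.7500

v = 0.7500, ω = -2.0000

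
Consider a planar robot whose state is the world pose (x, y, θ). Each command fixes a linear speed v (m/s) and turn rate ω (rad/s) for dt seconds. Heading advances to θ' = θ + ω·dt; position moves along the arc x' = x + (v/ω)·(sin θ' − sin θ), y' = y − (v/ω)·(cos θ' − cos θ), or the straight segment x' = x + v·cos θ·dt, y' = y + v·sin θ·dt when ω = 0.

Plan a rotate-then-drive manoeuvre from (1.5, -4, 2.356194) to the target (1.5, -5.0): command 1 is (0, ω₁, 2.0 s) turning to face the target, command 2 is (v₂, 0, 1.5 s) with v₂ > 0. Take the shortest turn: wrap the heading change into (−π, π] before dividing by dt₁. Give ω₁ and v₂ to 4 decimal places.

ω₁ = 1.1781, v₂ = 0.6667

heading to target = atan2(-5−-4, 1.5−1.5) = -1.5708
Δθ = wrap(-1.5708 − 2.3562) = 2.3562; ω₁ = Δθ/dt₁ = 1.1781
distance = √((1.5−1.5)² + (-5−-4)²) = 1.0000; v₂ = distance/dt₂ = 0.6667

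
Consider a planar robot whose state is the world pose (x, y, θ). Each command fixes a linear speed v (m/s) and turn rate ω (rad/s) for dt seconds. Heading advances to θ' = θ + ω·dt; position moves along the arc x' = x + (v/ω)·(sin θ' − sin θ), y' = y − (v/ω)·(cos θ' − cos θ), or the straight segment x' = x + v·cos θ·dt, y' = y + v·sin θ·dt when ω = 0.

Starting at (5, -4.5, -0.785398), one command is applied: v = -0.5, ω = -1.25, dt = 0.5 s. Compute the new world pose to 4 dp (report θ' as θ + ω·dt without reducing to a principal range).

θ' = -0.7854 + -1.25·0.5 = -1.4104
R = v/ω = -0.5/-1.25 = 0.4000
x' = 5 + 0.4000·(sin -1.4104 − sin -0.7854) = 4.8880
y' = -4.5 − 0.4000·(cos -1.4104 − cos -0.7854) = -4.2810

(4.8880, -4.2810, -1.4104)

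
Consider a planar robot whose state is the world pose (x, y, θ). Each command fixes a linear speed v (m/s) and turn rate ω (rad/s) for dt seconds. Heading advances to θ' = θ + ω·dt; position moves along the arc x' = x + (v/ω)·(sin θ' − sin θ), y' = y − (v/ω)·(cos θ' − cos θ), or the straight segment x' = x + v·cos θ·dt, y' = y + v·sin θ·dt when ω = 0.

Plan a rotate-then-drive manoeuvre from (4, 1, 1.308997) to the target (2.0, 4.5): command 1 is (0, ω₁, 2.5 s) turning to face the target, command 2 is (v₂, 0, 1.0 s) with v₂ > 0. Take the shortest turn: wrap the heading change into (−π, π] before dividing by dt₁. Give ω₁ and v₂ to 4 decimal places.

heading to target = atan2(4.5−1, 2−4) = 2.0899
Δθ = wrap(2.0899 − 1.3090) = 0.7809; ω₁ = Δθ/dt₁ = 0.3124
distance = √((2−4)² + (4.5−1)²) = 4.0311; v₂ = distance/dt₂ = 4.0311

ω₁ = 0.3124, v₂ = 4.0311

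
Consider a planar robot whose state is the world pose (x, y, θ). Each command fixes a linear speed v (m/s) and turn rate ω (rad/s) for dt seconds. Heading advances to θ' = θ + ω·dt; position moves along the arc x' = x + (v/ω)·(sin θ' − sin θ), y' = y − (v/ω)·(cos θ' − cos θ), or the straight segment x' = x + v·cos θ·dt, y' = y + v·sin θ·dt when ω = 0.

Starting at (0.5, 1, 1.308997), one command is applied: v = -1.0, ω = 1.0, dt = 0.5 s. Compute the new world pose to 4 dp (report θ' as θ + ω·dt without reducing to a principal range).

θ' = 1.3090 + 1.0·0.5 = 1.8090
R = v/ω = -1.0/1.0 = -1.0000
x' = 0.5 + -1.0000·(sin 1.8090 − sin 1.3090) = 0.4942
y' = 1 − -1.0000·(cos 1.8090 − cos 1.3090) = 0.5052

(0.4942, 0.5052, 1.8090)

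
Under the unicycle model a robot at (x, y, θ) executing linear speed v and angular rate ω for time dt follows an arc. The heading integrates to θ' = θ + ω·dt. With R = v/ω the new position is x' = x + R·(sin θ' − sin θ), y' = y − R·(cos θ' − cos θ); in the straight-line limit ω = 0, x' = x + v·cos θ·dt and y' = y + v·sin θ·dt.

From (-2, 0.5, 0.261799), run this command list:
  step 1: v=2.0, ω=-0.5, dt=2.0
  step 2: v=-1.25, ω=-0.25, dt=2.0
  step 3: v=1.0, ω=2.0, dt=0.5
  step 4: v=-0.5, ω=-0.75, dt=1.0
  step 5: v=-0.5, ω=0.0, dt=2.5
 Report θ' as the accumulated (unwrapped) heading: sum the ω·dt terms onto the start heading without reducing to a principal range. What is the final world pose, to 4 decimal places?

(-0.3666, 2.6631, -0.9882)

step 1: θ'=-0.7382 (R=-4.0000) → pose (1.7271, -0.4050, -0.7382)
step 2: θ'=-1.2382 (R=5.0000) → pose (0.3659, 1.6609, -1.2382)
step 3: θ'=-0.2382 (R=0.5000) → pose (0.7205, 1.3383, -0.2382)
step 4: θ'=-0.9882 (R=0.6667) → pose (0.3211, 1.6193, -0.9882)
step 5: θ'=-0.9882 (straight) → pose (-0.3666, 2.6631, -0.9882)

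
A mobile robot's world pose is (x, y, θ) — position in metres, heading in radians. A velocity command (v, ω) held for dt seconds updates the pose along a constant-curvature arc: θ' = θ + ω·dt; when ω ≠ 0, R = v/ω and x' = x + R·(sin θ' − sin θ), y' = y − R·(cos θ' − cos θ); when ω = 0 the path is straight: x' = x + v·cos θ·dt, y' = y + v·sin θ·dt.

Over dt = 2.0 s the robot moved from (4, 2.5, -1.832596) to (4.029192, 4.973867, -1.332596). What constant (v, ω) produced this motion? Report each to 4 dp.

v = -1.2500, ω = 0.2500

Δθ = -1.332596 − -1.832596 = 0.500000
ω = Δθ/dt = 0.500000/2.0 = 0.2500
R = −Δy/(cos θ' − cos θ) = -5.0000
v = R·ω = -5.0000·0.2500 = -1.2500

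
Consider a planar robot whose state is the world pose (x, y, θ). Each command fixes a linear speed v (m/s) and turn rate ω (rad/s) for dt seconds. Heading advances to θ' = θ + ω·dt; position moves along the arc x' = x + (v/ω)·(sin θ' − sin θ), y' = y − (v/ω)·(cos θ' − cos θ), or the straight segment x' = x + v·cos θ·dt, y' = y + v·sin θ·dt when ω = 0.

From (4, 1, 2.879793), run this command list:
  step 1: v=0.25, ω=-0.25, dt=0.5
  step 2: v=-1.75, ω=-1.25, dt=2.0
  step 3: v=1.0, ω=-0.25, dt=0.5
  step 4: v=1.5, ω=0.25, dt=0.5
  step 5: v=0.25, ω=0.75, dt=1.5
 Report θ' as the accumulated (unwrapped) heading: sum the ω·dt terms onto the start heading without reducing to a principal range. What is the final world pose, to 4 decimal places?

step 1: θ'=2.7548 (R=-1.0000) → pose (3.8816, 1.0398, 2.7548)
step 2: θ'=0.2548 (R=1.4000) → pose (3.7063, -1.6116, 0.2548)
step 3: θ'=0.1298 (R=-4.0000) → pose (4.1968, -1.5161, 0.1298)
step 4: θ'=0.2548 (R=6.0000) → pose (4.9325, -1.3728, 0.2548)
step 5: θ'=1.3798 (R=0.3333) → pose (5.1758, -1.1135, 1.3798)

(5.1758, -1.1135, 1.3798)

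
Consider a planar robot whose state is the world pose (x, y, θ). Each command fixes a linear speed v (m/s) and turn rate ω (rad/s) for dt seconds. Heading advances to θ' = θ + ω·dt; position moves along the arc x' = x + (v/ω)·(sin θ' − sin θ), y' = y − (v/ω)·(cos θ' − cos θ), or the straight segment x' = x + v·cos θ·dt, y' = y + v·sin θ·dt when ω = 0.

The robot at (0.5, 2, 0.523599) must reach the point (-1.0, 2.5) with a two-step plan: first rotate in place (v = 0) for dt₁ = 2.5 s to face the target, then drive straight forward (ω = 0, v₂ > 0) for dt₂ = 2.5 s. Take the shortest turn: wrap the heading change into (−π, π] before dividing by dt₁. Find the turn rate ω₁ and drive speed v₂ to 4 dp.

ω₁ = 0.9185, v₂ = 0.6325

heading to target = atan2(2.5−2, -1−0.5) = 2.8198
Δθ = wrap(2.8198 − 0.5236) = 2.2962; ω₁ = Δθ/dt₁ = 0.9185
distance = √((-1−0.5)² + (2.5−2)²) = 1.5811; v₂ = distance/dt₂ = 0.6325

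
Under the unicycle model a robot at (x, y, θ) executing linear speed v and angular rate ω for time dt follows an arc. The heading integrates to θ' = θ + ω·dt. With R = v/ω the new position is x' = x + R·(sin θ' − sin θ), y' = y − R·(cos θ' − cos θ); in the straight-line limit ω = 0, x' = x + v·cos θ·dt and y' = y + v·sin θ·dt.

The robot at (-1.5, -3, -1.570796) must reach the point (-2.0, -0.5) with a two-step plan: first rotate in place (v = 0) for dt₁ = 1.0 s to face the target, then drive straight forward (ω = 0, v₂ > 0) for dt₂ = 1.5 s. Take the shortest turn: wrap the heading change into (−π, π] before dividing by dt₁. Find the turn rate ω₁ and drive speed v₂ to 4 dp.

heading to target = atan2(-0.5−-3, -2−-1.5) = 1.7682
Δθ = wrap(1.7682 − -1.5708) = -2.9442; ω₁ = Δθ/dt₁ = -2.9442
distance = √((-2−-1.5)² + (-0.5−-3)²) = 2.5495; v₂ = distance/dt₂ = 1.6997

ω₁ = -2.9442, v₂ = 1.6997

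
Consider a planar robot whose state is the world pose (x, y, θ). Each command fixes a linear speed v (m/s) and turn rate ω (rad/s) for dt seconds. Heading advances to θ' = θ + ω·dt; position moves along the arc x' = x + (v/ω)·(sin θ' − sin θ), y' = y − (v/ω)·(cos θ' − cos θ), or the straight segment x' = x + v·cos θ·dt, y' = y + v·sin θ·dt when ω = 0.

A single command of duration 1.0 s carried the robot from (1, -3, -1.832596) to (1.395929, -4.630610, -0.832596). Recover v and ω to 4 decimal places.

v = 1.7500, ω = 1.0000

Δθ = -0.832596 − -1.832596 = 1.000000
ω = Δθ/dt = 1.000000/1.0 = 1.0000
R = −Δy/(cos θ' − cos θ) = 1.7500
v = R·ω = 1.7500·1.0000 = 1.7500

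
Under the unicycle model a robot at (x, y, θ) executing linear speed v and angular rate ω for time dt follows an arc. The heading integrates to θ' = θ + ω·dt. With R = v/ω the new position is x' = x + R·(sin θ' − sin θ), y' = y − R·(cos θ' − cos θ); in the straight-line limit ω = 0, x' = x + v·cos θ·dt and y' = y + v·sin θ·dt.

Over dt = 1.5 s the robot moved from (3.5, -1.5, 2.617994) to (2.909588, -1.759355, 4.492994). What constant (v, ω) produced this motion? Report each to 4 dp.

v = 0.5000, ω = 1.2500

Δθ = 4.492994 − 2.617994 = 1.875000
ω = Δθ/dt = 1.875000/1.5 = 1.2500
R = Δx/(sin θ' − sin θ) = 0.4000
v = R·ω = 0.4000·1.2500 = 0.5000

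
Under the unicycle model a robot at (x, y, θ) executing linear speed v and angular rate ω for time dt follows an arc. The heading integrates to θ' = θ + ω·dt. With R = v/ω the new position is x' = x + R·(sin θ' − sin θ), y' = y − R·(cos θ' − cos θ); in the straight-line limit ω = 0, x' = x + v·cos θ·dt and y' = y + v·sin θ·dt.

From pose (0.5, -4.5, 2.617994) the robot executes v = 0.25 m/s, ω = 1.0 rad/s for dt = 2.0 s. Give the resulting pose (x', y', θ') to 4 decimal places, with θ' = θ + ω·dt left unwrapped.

(0.1261, -4.6929, 4.6180)

θ' = 2.6180 + 1.0·2.0 = 4.6180
R = v/ω = 0.25/1.0 = 0.2500
x' = 0.5 + 0.2500·(sin 4.6180 − sin 2.6180) = 0.1261
y' = -4.5 − 0.2500·(cos 4.6180 − cos 2.6180) = -4.6929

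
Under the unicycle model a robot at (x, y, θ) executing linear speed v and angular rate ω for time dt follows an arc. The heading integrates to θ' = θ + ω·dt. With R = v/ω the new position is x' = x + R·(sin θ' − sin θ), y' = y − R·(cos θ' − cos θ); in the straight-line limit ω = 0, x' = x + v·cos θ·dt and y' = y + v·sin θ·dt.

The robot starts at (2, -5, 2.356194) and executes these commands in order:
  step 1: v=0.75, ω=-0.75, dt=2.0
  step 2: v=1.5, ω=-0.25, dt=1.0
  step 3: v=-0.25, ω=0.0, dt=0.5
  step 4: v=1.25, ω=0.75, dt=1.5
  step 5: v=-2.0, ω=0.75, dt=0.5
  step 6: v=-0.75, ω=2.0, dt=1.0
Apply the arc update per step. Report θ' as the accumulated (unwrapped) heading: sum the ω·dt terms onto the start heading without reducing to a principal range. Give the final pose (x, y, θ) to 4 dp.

(4.6280, -2.0308, 4.1062)

step 1: θ'=0.8562 (R=-1.0000) → pose (1.9518, -3.6376, 0.8562)
step 2: θ'=0.6062 (R=-6.0000) → pose (3.0654, -2.6385, 0.6062)
step 3: θ'=0.6062 (straight) → pose (2.9627, -2.7098, 0.6062)
step 4: θ'=1.7312 (R=1.6667) → pose (3.6584, -1.0739, 1.7312)
step 5: θ'=2.1062 (R=-2.6667) → pose (3.9973, -2.0085, 2.1062)
step 6: θ'=4.1062 (R=-0.3750) → pose (4.6280, -2.0308, 4.1062)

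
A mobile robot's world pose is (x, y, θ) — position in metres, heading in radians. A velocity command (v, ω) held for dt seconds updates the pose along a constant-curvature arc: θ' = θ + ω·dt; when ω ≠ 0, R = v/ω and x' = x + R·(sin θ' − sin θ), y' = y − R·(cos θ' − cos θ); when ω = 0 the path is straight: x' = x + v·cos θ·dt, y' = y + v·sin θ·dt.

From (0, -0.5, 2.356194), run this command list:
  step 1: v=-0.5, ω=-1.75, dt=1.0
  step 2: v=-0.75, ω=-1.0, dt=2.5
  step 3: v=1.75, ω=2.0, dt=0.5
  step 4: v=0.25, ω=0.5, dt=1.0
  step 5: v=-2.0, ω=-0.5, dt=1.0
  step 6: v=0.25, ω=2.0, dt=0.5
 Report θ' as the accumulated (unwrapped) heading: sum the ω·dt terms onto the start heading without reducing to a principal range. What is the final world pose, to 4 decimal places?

step 1: θ'=0.6062 (R=0.2857) → pose (-0.0392, -0.9368, 0.6062)
step 2: θ'=-1.8938 (R=0.7500) → pose (-1.1778, -0.0824, -1.8938)
step 3: θ'=-0.8938 (R=0.8750) → pose (-1.0300, -0.9083, -0.8938)
step 4: θ'=-0.3938 (R=0.5000) → pose (-0.8322, -1.0568, -0.3938)
step 5: θ'=-0.8938 (R=4.0000) → pose (-2.4152, 0.1312, -0.8938)
step 6: θ'=0.1062 (R=0.1250) → pose (-2.3045, 0.0852, 0.1062)

(-2.3045, 0.0852, 0.1062)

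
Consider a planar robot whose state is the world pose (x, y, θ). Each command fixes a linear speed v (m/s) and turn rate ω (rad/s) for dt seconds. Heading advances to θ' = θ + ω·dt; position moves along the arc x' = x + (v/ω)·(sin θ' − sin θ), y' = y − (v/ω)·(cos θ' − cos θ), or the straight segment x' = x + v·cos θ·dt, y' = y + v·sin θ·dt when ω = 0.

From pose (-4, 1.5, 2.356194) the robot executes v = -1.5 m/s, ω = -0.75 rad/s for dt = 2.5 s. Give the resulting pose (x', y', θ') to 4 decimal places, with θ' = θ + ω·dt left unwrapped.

(-4.4885, -1.6871, 0.4812)

θ' = 2.3562 + -0.75·2.5 = 0.4812
R = v/ω = -1.5/-0.75 = 2.0000
x' = -4 + 2.0000·(sin 0.4812 − sin 2.3562) = -4.4885
y' = 1.5 − 2.0000·(cos 0.4812 − cos 2.3562) = -1.6871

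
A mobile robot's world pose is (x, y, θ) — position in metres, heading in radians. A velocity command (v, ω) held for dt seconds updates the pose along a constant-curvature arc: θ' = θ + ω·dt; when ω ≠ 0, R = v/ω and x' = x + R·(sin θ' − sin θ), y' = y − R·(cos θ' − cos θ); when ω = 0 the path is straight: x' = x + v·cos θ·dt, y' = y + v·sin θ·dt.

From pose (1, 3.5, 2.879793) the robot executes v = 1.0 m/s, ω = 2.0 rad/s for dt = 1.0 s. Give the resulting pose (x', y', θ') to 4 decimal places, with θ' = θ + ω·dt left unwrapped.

θ' = 2.8798 + 2.0·1.0 = 4.8798
R = v/ω = 1.0/2.0 = 0.5000
x' = 1 + 0.5000·(sin 4.8798 − sin 2.8798) = 0.3776
y' = 3.5 − 0.5000·(cos 4.8798 − cos 2.8798) = 2.9337

(0.3776, 2.9337, 4.8798)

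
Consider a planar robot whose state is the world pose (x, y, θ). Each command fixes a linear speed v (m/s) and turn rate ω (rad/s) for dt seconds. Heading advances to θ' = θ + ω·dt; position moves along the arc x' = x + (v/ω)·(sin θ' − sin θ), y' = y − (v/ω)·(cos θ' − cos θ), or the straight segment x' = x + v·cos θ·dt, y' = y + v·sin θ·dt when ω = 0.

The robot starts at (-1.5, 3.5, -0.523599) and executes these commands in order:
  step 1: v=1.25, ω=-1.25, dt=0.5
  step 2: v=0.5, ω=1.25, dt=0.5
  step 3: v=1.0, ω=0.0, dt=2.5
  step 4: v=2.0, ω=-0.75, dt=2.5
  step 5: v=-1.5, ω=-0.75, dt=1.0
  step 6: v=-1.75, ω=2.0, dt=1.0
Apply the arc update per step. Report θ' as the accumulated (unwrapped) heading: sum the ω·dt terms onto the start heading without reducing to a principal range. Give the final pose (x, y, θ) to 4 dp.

(3.8841, -0.9014, -1.1486)

step 1: θ'=-1.1486 (R=-1.0000) → pose (-1.0878, 3.0437, -1.1486)
step 2: θ'=-0.5236 (R=0.4000) → pose (-0.9229, 2.8612, -0.5236)
step 3: θ'=-0.5236 (straight) → pose (1.2421, 1.6112, -0.5236)
step 4: θ'=-2.3986 (R=-2.6667) → pose (1.7128, -2.6620, -2.3986)
step 5: θ'=-3.1486 (R=2.0000) → pose (3.0798, -2.1350, -3.1486)
step 6: θ'=-1.1486 (R=-0.8750) → pose (3.8841, -0.9014, -1.1486)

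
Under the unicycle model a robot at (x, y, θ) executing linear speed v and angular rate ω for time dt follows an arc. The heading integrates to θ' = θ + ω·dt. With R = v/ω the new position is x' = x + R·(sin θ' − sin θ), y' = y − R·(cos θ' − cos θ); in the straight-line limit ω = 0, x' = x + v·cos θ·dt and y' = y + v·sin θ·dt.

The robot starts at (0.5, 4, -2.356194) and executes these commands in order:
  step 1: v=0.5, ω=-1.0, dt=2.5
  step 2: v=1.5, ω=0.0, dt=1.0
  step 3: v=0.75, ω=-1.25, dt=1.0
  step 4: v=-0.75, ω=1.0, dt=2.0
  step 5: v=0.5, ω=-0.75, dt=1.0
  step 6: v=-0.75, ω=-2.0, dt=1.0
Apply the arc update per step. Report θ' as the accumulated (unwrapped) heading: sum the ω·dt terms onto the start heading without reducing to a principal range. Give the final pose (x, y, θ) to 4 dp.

(-0.8159, 5.4628, -6.8562)

step 1: θ'=-4.8562 (R=-0.5000) → pose (-0.3484, 4.4252, -4.8562)
step 2: θ'=-4.8562 (straight) → pose (-0.1334, 5.9097, -4.8562)
step 3: θ'=-6.1062 (R=-0.6000) → pose (0.3547, 6.4144, -6.1062)
step 4: θ'=-4.1062 (R=-0.7500) → pose (-0.1296, 5.2488, -4.1062)
step 5: θ'=-4.8562 (R=-0.6667) → pose (-0.2415, 5.7241, -4.8562)
step 6: θ'=-6.8562 (R=0.3750) → pose (-0.8159, 5.4628, -6.8562)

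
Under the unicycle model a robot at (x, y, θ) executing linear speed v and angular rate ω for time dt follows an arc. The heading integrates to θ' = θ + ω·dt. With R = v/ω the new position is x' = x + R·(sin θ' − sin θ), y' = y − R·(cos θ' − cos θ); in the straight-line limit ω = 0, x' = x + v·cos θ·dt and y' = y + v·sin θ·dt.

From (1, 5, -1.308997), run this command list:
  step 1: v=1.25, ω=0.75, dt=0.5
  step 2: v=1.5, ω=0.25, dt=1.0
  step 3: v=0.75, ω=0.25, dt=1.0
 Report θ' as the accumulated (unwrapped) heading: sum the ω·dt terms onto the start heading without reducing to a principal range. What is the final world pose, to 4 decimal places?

step 1: θ'=-0.9340 (R=1.6667) → pose (1.2699, 4.4403, -0.9340)
step 2: θ'=-0.6840 (R=6.0000) → pose (2.3025, 3.3578, -0.6840)
step 3: θ'=-0.4340 (R=3.0000) → pose (2.9367, 2.9610, -0.4340)

(2.9367, 2.9610, -0.4340)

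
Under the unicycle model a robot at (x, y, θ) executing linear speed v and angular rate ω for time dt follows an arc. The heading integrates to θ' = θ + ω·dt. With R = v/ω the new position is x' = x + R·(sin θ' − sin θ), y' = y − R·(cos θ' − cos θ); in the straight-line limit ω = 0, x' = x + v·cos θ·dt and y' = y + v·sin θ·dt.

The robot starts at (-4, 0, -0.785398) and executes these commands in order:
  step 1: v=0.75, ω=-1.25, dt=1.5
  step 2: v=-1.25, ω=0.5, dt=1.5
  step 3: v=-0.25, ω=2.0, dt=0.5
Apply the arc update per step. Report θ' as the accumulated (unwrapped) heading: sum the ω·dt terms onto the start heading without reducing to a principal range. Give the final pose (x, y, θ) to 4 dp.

step 1: θ'=-2.6604 (R=-0.6000) → pose (-4.1466, -0.9561, -2.6604)
step 2: θ'=-1.9104 (R=-2.5000) → pose (-2.9464, 0.4272, -1.9104)
step 3: θ'=-0.9104 (R=-0.1250) → pose (-2.9656, 0.5455, -0.9104)

(-2.9656, 0.5455, -0.9104)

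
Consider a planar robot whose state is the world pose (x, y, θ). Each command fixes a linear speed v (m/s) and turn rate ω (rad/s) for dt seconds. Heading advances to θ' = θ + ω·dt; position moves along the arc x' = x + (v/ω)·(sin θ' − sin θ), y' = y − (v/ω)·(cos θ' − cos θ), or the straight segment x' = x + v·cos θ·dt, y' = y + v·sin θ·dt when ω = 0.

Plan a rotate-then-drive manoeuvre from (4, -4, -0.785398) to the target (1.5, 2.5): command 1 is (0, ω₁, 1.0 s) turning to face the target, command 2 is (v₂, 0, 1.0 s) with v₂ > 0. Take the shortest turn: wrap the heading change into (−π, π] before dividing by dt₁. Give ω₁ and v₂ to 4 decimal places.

heading to target = atan2(2.5−-4, 1.5−4) = 1.9380
Δθ = wrap(1.9380 − -0.7854) = 2.7234; ω₁ = Δθ/dt₁ = 2.7234
distance = √((1.5−4)² + (2.5−-4)²) = 6.9642; v₂ = distance/dt₂ = 6.9642

ω₁ = 2.7234, v₂ = 6.9642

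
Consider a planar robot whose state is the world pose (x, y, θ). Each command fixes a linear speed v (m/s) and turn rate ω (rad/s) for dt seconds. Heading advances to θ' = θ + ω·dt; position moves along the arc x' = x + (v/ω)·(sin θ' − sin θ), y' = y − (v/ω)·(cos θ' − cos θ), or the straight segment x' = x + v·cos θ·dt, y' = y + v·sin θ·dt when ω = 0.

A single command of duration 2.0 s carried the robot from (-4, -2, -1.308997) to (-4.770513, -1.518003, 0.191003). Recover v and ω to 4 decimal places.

Δθ = 0.191003 − -1.308997 = 1.500000
ω = Δθ/dt = 1.500000/2.0 = 0.7500
R = Δx/(sin θ' − sin θ) = -0.6667
v = R·ω = -0.6667·0.7500 = -0.5000

v = -0.5000, ω = 0.7500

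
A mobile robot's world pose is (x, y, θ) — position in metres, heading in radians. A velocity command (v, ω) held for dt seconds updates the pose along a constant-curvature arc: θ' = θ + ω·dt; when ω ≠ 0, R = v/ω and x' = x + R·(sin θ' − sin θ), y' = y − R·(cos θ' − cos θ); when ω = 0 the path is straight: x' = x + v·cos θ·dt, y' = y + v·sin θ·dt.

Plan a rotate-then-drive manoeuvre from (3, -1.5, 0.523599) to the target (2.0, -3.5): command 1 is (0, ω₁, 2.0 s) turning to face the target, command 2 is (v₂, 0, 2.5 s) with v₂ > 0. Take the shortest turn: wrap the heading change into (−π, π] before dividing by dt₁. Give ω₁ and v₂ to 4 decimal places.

ω₁ = -1.2790, v₂ = 0.8944

heading to target = atan2(-3.5−-1.5, 2−3) = -2.0344
Δθ = wrap(-2.0344 − 0.5236) = -2.5580; ω₁ = Δθ/dt₁ = -1.2790
distance = √((2−3)² + (-3.5−-1.5)²) = 2.2361; v₂ = distance/dt₂ = 0.8944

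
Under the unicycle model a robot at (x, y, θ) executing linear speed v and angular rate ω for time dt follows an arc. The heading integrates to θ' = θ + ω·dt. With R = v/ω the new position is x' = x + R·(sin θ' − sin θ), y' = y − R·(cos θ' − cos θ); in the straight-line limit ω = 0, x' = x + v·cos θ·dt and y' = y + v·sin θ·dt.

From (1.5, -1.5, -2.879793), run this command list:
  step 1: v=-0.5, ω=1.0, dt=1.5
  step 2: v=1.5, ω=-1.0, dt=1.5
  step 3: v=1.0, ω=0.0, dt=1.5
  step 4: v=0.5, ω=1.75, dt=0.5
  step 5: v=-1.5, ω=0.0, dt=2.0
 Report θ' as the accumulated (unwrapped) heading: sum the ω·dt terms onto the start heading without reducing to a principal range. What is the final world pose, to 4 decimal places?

(0.4043, -0.4780, -2.0048)

step 1: θ'=-1.3798 (R=-0.5000) → pose (1.8615, -0.9221, -1.3798)
step 2: θ'=-2.8798 (R=-1.5000) → pose (0.7770, -2.6558, -2.8798)
step 3: θ'=-2.8798 (straight) → pose (-0.6719, -3.0440, -2.8798)
step 4: θ'=-2.0048 (R=0.2857) → pose (-0.8572, -3.1998, -2.0048)
step 5: θ'=-2.0048 (straight) → pose (0.4043, -0.4780, -2.0048)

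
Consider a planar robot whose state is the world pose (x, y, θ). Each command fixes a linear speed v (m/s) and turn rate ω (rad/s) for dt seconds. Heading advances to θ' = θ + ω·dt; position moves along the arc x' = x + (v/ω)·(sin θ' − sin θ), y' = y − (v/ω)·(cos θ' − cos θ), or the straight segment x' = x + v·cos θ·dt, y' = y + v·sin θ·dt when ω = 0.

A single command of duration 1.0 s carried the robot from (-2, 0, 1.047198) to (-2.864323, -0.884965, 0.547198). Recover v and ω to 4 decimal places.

v = -1.2500, ω = -0.5000

Δθ = 0.547198 − 1.047198 = -0.500000
ω = Δθ/dt = -0.500000/1.0 = -0.5000
R = −Δy/(cos θ' − cos θ) = 2.5000
v = R·ω = 2.5000·-0.5000 = -1.2500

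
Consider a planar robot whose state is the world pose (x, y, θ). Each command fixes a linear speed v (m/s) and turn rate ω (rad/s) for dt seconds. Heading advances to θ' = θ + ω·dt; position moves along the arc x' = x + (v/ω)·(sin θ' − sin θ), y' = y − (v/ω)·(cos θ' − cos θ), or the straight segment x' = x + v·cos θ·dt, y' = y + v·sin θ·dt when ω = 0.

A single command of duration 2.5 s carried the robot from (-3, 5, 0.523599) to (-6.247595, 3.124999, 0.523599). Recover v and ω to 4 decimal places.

v = -1.5000, ω = 0.0000

Δθ = 0.523599 − 0.523599 = 0.000000
ω = Δθ/dt = 0.000000/2.5 = 0.0000
ω = 0 → v = (Δx·cos θ + Δy·sin θ)/dt = -1.5000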